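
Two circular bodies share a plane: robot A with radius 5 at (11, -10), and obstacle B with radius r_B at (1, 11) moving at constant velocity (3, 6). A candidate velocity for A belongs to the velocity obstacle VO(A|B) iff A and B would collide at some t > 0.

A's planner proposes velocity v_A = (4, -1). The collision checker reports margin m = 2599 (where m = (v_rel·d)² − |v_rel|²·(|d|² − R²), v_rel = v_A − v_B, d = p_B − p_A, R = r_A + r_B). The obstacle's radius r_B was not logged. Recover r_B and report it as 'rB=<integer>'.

m = 2599
d = (-10, 21);  v_rel = (1, -7),  |v_rel|² = 50
v_rel×d = (1)·(21) − (-7)·(-10) = -49
since m = R²·50 − (-49)²:  R² = (2401 + 2599) / 50 = 100
R = √100 = 10  ⇒  r_B = 10 − 5 = 5

rB=5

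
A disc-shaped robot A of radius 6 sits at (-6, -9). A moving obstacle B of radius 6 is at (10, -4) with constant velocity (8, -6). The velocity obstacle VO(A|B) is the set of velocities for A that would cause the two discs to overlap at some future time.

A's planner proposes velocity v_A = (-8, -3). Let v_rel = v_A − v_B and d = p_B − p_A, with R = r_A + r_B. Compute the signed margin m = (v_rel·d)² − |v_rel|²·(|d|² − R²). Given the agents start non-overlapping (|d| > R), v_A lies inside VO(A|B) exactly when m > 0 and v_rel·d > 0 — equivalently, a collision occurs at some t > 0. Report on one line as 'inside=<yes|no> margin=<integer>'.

d = (16, 5),  |d|² = 281;  R = 6+6 = 12,  c = 281−12² = 137
v_rel = (-16, 3),  |v_rel|² = 265;  v_rel·d = (-16)·(16) + (3)·(5) = -241
265·t² + 482·t + 137 = 0  ⇒  m = (-241)² − 265·137 = 21776
m = 21776 > 0,  v_rel·d = -241 < 0  ⇒  outside

inside=no margin=21776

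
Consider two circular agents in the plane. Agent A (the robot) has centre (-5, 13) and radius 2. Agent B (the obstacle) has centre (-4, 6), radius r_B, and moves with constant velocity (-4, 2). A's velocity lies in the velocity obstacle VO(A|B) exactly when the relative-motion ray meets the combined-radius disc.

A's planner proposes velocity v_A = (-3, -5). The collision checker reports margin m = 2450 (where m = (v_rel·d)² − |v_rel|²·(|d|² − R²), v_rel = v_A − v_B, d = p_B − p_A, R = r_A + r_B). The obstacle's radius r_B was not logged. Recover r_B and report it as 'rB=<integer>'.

m = 2450
d = (1, -7);  v_rel = (1, -7),  |v_rel|² = 50
v_rel×d = (1)·(-7) − (-7)·(1) = 0
since m = R²·50 − 0²:  R² = (0 + 2450) / 50 = 49
R = √49 = 7  ⇒  r_B = 7 − 2 = 5

rB=5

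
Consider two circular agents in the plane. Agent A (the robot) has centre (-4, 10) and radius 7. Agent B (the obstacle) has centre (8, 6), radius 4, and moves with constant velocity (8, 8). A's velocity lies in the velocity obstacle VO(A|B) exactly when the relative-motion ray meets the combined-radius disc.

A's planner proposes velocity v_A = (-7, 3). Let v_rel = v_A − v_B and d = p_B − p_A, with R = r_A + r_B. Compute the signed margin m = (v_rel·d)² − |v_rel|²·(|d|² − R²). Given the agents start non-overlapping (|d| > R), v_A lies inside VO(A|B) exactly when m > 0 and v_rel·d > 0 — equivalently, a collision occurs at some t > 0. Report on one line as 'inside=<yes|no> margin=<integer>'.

d = (12, -4),  |d|² = 160;  R = 7+4 = 11,  c = 160−11² = 39
v_rel = (-15, -5),  |v_rel|² = 250;  v_rel·d = (-15)·(12) + (-5)·(-4) = -160
250·t² + 320·t + 39 = 0  ⇒  m = (-160)² − 250·39 = 15850
m = 15850 > 0,  v_rel·d = -160 < 0  ⇒  outside

inside=no margin=15850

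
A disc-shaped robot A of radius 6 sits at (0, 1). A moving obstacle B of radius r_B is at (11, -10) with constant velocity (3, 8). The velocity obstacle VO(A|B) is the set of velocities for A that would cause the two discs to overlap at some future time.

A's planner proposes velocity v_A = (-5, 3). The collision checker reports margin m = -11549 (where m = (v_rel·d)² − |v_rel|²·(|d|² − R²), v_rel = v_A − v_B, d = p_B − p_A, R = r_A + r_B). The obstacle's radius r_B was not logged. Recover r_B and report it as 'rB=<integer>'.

m = -11549
d = (11, -11);  v_rel = (-8, -5),  |v_rel|² = 89
v_rel×d = (-8)·(-11) − (-5)·(11) = 143
since m = R²·89 − 143²:  R² = (20449 + -11549) / 89 = 100
R = √100 = 10  ⇒  r_B = 10 − 6 = 4

rB=4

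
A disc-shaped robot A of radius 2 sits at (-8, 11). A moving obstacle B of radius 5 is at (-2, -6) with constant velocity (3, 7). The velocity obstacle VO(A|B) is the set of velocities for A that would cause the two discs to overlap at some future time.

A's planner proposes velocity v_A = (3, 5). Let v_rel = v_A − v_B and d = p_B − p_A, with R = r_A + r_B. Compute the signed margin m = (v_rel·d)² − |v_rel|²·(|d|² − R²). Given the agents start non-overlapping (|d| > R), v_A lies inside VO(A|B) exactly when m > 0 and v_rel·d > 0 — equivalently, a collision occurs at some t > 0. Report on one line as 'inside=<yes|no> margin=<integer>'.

d = (6, -17),  |d|² = 325;  R = 2+5 = 7,  c = 325−7² = 276
v_rel = (0, -2),  |v_rel|² = 4;  v_rel·d = (0)·(6) + (-2)·(-17) = 34
4·t² − 68·t + 276 = 0  ⇒  m = 34² − 4·276 = 52
m = 52 > 0,  v_rel·d = 34 > 0  ⇒  inside

inside=yes margin=52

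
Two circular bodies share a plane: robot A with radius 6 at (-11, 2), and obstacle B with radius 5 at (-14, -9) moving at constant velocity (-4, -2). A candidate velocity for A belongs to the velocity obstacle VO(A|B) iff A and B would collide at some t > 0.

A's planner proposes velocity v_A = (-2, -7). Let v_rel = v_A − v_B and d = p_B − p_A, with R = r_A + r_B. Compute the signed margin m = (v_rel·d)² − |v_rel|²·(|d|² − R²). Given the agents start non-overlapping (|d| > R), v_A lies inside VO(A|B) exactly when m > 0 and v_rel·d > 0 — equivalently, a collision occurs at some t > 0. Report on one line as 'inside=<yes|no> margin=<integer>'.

d = (-3, -11),  |d|² = 130;  R = 6+5 = 11,  c = 130−11² = 9
v_rel = (2, -5),  |v_rel|² = 29;  v_rel·d = (2)·(-3) + (-5)·(-11) = 49
29·t² − 98·t + 9 = 0  ⇒  m = 49² − 29·9 = 2140
m = 2140 > 0,  v_rel·d = 49 > 0  ⇒  inside

inside=yes margin=2140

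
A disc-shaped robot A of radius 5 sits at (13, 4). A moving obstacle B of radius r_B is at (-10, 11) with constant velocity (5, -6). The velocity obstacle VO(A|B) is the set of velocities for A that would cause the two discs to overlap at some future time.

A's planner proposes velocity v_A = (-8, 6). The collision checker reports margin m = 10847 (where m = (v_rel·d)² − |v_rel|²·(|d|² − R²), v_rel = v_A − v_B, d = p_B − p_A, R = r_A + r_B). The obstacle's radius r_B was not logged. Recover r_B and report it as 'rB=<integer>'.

m = 10847
d = (-23, 7);  v_rel = (-13, 12),  |v_rel|² = 313
v_rel×d = (-13)·(7) − (12)·(-23) = 185
since m = R²·313 − 185²:  R² = (34225 + 10847) / 313 = 144
R = √144 = 12  ⇒  r_B = 12 − 5 = 7

rB=7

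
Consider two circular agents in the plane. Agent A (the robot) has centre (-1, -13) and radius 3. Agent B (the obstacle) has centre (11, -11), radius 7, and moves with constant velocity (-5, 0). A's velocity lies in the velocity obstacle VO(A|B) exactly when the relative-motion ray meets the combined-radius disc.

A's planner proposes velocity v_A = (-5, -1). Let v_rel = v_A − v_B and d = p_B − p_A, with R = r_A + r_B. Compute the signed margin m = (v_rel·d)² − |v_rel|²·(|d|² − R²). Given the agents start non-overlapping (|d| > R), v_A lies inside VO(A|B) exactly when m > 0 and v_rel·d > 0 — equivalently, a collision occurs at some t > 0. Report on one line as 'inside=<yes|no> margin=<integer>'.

d = (12, 2),  |d|² = 148;  R = 3+7 = 10,  c = 148−10² = 48
v_rel = (0, -1),  |v_rel|² = 1;  v_rel·d = (0)·(12) + (-1)·(2) = -2
1·t² + 4·t + 48 = 0  ⇒  m = (-2)² − 1·48 = -44
m = -44 < 0,  v_rel·d = -2 < 0  ⇒  outside

inside=no margin=-44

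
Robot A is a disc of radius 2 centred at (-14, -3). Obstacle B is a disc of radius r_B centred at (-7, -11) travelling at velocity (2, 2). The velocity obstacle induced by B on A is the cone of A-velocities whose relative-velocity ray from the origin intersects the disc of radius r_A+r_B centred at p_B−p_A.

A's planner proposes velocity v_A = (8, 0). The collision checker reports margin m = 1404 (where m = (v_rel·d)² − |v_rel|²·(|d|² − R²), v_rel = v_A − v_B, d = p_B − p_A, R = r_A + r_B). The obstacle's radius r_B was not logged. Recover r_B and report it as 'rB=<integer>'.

m = 1404
d = (7, -8);  v_rel = (6, -2),  |v_rel|² = 40
v_rel×d = (6)·(-8) − (-2)·(7) = -34
since m = R²·40 − (-34)²:  R² = (1156 + 1404) / 40 = 64
R = √64 = 8  ⇒  r_B = 8 − 2 = 6

rB=6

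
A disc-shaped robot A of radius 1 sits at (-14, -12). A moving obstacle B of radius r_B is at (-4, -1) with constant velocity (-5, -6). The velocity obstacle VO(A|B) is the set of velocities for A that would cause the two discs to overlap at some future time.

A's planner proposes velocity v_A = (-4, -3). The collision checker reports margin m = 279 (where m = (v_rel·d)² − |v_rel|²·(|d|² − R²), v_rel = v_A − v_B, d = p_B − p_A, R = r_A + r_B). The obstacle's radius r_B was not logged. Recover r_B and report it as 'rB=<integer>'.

m = 279
d = (10, 11);  v_rel = (1, 3),  |v_rel|² = 10
v_rel×d = (1)·(11) − (3)·(10) = -19
since m = R²·10 − (-19)²:  R² = (361 + 279) / 10 = 64
R = √64 = 8  ⇒  r_B = 8 − 1 = 7

rB=7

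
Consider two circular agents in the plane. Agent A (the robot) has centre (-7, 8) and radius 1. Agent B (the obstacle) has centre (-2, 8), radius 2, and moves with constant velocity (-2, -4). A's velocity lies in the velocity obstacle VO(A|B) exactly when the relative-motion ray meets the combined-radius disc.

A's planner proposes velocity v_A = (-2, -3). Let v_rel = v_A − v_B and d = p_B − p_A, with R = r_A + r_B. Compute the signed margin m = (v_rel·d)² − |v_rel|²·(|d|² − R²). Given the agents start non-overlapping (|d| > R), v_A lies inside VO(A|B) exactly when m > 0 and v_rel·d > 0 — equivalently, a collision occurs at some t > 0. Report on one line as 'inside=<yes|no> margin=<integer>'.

d = (5, 0),  |d|² = 25;  R = 1+2 = 3,  c = 25−3² = 16
v_rel = (0, 1),  |v_rel|² = 1;  v_rel·d = (0)·(5) + (1)·(0) = 0
1·t² − 0·t + 16 = 0  ⇒  m = 0² − 1·16 = -16
m = -16 < 0,  v_rel·d = 0 = 0  ⇒  outside

inside=no margin=-16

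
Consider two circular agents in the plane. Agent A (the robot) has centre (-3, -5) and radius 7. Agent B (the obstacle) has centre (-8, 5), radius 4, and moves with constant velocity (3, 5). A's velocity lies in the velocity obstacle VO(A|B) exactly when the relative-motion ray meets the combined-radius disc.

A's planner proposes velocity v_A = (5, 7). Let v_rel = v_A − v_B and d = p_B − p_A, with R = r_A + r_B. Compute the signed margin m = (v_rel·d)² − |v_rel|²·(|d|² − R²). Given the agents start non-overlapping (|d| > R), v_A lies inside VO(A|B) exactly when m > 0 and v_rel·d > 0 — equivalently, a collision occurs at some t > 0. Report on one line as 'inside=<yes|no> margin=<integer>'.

d = (-5, 10),  |d|² = 125;  R = 7+4 = 11,  c = 125−11² = 4
v_rel = (2, 2),  |v_rel|² = 8;  v_rel·d = (2)·(-5) + (2)·(10) = 10
8·t² − 20·t + 4 = 0  ⇒  m = 10² − 8·4 = 68
m = 68 > 0,  v_rel·d = 10 > 0  ⇒  inside

inside=yes margin=68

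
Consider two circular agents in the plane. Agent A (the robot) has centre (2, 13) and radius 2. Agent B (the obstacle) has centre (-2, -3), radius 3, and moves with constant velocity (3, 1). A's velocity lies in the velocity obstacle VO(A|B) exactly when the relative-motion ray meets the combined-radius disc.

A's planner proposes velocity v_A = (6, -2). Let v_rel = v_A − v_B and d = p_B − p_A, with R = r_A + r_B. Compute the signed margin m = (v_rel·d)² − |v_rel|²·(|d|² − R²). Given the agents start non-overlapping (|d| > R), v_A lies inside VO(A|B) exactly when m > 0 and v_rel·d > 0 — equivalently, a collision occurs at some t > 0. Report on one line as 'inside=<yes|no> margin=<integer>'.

d = (-4, -16),  |d|² = 272;  R = 2+3 = 5,  c = 272−5² = 247
v_rel = (3, -3),  |v_rel|² = 18;  v_rel·d = (3)·(-4) + (-3)·(-16) = 36
18·t² − 72·t + 247 = 0  ⇒  m = 36² − 18·247 = -3150
m = -3150 < 0,  v_rel·d = 36 > 0  ⇒  outside

inside=no margin=-3150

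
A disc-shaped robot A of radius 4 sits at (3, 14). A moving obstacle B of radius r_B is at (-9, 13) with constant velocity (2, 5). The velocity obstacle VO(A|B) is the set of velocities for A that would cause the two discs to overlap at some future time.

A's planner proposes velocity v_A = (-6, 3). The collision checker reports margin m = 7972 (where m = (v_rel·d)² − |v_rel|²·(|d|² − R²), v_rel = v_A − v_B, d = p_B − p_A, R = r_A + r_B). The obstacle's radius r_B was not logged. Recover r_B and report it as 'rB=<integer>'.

m = 7972
d = (-12, -1);  v_rel = (-8, -2),  |v_rel|² = 68
v_rel×d = (-8)·(-1) − (-2)·(-12) = -16
since m = R²·68 − (-16)²:  R² = (256 + 7972) / 68 = 121
R = √121 = 11  ⇒  r_B = 11 − 4 = 7

rB=7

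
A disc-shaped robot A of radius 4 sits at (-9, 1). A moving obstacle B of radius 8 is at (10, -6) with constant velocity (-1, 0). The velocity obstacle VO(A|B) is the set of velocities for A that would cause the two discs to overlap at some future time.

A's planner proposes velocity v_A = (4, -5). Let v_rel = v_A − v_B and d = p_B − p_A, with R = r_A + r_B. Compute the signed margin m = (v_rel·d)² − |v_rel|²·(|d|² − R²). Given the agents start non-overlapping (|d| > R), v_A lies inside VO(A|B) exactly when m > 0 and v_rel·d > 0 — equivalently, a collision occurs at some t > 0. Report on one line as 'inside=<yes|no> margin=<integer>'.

d = (19, -7),  |d|² = 410;  R = 4+8 = 12,  c = 410−12² = 266
v_rel = (5, -5),  |v_rel|² = 50;  v_rel·d = (5)·(19) + (-5)·(-7) = 130
50·t² − 260·t + 266 = 0  ⇒  m = 130² − 50·266 = 3600
m = 3600 > 0,  v_rel·d = 130 > 0  ⇒  inside

inside=yes margin=3600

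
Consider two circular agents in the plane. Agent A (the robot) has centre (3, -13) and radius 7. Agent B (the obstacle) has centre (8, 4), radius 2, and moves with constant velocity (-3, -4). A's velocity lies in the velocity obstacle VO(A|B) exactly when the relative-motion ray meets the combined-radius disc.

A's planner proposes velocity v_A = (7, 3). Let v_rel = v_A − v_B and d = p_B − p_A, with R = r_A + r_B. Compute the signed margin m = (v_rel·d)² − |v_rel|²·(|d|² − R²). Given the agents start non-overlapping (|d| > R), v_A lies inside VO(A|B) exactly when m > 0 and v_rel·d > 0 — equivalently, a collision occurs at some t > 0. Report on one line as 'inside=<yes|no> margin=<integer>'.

d = (5, 17),  |d|² = 314;  R = 7+2 = 9,  c = 314−9² = 233
v_rel = (10, 7),  |v_rel|² = 149;  v_rel·d = (10)·(5) + (7)·(17) = 169
149·t² − 338·t + 233 = 0  ⇒  m = 169² − 149·233 = -6156
m = -6156 < 0,  v_rel·d = 169 > 0  ⇒  outside

inside=no margin=-6156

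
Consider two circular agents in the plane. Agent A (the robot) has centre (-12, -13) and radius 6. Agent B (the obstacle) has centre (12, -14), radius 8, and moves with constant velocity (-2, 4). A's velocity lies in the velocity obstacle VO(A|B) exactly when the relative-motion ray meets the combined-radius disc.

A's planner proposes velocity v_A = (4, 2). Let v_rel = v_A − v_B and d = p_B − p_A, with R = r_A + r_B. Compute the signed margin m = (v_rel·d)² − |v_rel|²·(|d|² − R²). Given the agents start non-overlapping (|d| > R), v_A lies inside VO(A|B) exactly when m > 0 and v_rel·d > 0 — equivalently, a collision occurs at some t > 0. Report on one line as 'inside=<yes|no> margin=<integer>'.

d = (24, -1),  |d|² = 577;  R = 6+8 = 14,  c = 577−14² = 381
v_rel = (6, -2),  |v_rel|² = 40;  v_rel·d = (6)·(24) + (-2)·(-1) = 146
40·t² − 292·t + 381 = 0  ⇒  m = 146² − 40·381 = 6076
m = 6076 > 0,  v_rel·d = 146 > 0  ⇒  inside

inside=yes margin=6076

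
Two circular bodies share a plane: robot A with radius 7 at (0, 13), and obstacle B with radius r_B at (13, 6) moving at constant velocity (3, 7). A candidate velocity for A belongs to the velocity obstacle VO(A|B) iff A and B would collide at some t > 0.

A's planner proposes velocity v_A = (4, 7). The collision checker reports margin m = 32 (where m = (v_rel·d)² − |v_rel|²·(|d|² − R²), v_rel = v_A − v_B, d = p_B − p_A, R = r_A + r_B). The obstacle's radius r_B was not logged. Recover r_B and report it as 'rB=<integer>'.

m = 32
d = (13, -7);  v_rel = (1, 0),  |v_rel|² = 1
v_rel×d = (1)·(-7) − (0)·(13) = -7
since m = R²·1 − (-7)²:  R² = (49 + 32) / 1 = 81
R = √81 = 9  ⇒  r_B = 9 − 7 = 2

rB=2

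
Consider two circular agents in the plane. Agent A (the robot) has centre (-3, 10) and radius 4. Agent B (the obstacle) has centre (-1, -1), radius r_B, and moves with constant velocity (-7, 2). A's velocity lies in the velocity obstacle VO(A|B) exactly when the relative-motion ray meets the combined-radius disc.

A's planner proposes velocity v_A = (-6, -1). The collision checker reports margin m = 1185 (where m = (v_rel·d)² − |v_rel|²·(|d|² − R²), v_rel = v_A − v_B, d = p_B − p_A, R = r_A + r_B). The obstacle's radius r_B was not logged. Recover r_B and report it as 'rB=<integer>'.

m = 1185
d = (2, -11);  v_rel = (1, -3),  |v_rel|² = 10
v_rel×d = (1)·(-11) − (-3)·(2) = -5
since m = R²·10 − (-5)²:  R² = (25 + 1185) / 10 = 121
R = √121 = 11  ⇒  r_B = 11 − 4 = 7

rB=7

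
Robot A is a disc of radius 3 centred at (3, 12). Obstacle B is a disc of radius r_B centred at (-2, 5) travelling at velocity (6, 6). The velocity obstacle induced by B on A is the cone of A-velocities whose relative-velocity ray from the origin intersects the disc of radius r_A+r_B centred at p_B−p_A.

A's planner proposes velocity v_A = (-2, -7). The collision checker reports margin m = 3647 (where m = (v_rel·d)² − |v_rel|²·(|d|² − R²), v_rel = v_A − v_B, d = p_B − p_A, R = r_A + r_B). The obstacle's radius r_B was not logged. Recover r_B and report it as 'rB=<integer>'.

m = 3647
d = (-5, -7);  v_rel = (-8, -13),  |v_rel|² = 233
v_rel×d = (-8)·(-7) − (-13)·(-5) = -9
since m = R²·233 − (-9)²:  R² = (81 + 3647) / 233 = 16
R = √16 = 4  ⇒  r_B = 4 − 3 = 1

rB=1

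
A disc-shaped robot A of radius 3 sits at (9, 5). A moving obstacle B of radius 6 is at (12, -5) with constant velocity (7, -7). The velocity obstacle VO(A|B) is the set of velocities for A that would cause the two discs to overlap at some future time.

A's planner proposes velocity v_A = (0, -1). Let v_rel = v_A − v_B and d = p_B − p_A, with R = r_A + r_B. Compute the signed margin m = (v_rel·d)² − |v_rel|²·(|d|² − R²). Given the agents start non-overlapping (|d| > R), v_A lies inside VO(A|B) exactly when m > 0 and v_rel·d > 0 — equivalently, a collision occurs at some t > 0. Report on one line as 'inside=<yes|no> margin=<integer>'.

d = (3, -10),  |d|² = 109;  R = 3+6 = 9,  c = 109−9² = 28
v_rel = (-7, 6),  |v_rel|² = 85;  v_rel·d = (-7)·(3) + (6)·(-10) = -81
85·t² + 162·t + 28 = 0  ⇒  m = (-81)² − 85·28 = 4181
m = 4181 > 0,  v_rel·d = -81 < 0  ⇒  outside

inside=no margin=4181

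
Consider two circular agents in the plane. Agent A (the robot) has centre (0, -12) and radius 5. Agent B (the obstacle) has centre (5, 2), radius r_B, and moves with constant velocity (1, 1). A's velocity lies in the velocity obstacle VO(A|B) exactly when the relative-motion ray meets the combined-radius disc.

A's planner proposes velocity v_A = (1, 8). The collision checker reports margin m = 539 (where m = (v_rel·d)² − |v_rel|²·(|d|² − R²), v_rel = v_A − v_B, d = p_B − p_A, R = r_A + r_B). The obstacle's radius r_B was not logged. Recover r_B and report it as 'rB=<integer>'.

m = 539
d = (5, 14);  v_rel = (0, 7),  |v_rel|² = 49
v_rel×d = (0)·(14) − (7)·(5) = -35
since m = R²·49 − (-35)²:  R² = (1225 + 539) / 49 = 36
R = √36 = 6  ⇒  r_B = 6 − 5 = 1

rB=1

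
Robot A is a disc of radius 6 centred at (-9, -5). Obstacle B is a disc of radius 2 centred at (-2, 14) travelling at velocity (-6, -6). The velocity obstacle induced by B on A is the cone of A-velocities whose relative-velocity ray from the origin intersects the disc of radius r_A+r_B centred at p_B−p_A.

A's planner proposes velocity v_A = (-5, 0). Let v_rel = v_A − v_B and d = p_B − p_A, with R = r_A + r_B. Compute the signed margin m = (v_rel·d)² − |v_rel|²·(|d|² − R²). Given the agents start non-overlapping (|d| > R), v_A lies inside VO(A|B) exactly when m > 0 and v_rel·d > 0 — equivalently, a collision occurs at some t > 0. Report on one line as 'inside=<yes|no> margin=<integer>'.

d = (7, 19),  |d|² = 410;  R = 6+2 = 8,  c = 410−8² = 346
v_rel = (1, 6),  |v_rel|² = 37;  v_rel·d = (1)·(7) + (6)·(19) = 121
37·t² − 242·t + 346 = 0  ⇒  m = 121² − 37·346 = 1839
m = 1839 > 0,  v_rel·d = 121 > 0  ⇒  inside

inside=yes margin=1839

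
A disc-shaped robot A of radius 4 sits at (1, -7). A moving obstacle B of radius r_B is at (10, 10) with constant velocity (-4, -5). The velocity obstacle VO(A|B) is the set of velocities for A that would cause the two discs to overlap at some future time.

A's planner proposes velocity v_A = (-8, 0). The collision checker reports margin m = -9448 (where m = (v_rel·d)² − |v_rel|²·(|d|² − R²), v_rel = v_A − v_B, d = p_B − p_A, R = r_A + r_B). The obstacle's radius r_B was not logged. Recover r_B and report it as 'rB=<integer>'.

m = -9448
d = (9, 17);  v_rel = (-4, 5),  |v_rel|² = 41
v_rel×d = (-4)·(17) − (5)·(9) = -113
since m = R²·41 − (-113)²:  R² = (12769 + -9448) / 41 = 81
R = √81 = 9  ⇒  r_B = 9 − 4 = 5

rB=5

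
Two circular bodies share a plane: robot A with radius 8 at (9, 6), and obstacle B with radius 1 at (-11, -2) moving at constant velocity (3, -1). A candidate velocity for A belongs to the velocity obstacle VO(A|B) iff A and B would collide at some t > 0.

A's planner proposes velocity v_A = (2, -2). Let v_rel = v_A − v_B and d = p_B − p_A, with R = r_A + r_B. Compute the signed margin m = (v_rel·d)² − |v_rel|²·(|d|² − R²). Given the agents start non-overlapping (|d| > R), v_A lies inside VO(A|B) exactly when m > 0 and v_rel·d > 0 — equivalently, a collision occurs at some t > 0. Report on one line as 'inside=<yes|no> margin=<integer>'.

d = (-20, -8),  |d|² = 464;  R = 8+1 = 9,  c = 464−9² = 383
v_rel = (-1, -1),  |v_rel|² = 2;  v_rel·d = (-1)·(-20) + (-1)·(-8) = 28
2·t² − 56·t + 383 = 0  ⇒  m = 28² − 2·383 = 18
m = 18 > 0,  v_rel·d = 28 > 0  ⇒  inside

inside=yes margin=18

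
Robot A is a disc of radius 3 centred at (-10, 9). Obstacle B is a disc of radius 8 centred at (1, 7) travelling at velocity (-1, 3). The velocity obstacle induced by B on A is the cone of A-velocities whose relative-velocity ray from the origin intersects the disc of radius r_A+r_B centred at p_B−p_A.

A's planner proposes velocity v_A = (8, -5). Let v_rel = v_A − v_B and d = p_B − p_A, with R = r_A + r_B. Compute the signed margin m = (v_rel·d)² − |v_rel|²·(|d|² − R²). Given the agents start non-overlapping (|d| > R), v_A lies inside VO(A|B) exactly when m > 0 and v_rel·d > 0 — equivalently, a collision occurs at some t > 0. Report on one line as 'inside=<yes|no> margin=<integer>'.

d = (11, -2),  |d|² = 125;  R = 3+8 = 11,  c = 125−11² = 4
v_rel = (9, -8),  |v_rel|² = 145;  v_rel·d = (9)·(11) + (-8)·(-2) = 115
145·t² − 230·t + 4 = 0  ⇒  m = 115² − 145·4 = 12645
m = 12645 > 0,  v_rel·d = 115 > 0  ⇒  inside

inside=yes margin=12645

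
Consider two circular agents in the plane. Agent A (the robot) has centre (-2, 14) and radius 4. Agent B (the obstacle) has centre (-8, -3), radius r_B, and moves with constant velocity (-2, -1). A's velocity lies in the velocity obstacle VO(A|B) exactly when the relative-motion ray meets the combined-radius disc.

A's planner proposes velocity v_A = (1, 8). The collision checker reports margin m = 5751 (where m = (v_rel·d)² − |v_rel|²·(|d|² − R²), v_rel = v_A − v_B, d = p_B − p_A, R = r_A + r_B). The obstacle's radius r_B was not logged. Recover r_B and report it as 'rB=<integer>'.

m = 5751
d = (-6, -17);  v_rel = (3, 9),  |v_rel|² = 90
v_rel×d = (3)·(-17) − (9)·(-6) = 3
since m = R²·90 − 3²:  R² = (9 + 5751) / 90 = 64
R = √64 = 8  ⇒  r_B = 8 − 4 = 4

rB=4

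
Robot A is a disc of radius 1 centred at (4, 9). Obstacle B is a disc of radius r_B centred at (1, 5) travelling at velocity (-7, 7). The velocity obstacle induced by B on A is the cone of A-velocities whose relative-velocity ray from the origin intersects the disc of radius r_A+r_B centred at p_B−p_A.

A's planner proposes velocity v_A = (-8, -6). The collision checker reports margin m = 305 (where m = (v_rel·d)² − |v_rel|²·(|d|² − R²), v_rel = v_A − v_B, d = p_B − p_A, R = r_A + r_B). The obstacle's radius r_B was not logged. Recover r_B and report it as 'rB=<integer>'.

m = 305
d = (-3, -4);  v_rel = (-1, -13),  |v_rel|² = 170
v_rel×d = (-1)·(-4) − (-13)·(-3) = -35
since m = R²·170 − (-35)²:  R² = (1225 + 305) / 170 = 9
R = √9 = 3  ⇒  r_B = 3 − 1 = 2

rB=2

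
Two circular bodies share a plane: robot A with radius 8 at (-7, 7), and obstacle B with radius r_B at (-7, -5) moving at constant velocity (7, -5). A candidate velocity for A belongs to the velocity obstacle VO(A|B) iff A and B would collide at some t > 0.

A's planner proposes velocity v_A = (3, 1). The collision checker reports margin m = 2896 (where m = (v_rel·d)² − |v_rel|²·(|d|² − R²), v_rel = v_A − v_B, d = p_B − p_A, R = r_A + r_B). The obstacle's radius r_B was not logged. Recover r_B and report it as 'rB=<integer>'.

m = 2896
d = (0, -12);  v_rel = (-4, 6),  |v_rel|² = 52
v_rel×d = (-4)·(-12) − (6)·(0) = 48
since m = R²·52 − 48²:  R² = (2304 + 2896) / 52 = 100
R = √100 = 10  ⇒  r_B = 10 − 8 = 2

rB=2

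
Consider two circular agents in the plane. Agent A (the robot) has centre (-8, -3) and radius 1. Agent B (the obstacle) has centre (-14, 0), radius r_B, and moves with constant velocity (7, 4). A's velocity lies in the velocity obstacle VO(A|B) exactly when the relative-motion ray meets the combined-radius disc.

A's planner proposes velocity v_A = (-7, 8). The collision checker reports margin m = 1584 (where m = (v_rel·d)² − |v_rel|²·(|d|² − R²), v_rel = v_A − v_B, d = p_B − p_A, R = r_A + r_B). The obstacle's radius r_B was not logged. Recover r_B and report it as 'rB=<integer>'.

m = 1584
d = (-6, 3);  v_rel = (-14, 4),  |v_rel|² = 212
v_rel×d = (-14)·(3) − (4)·(-6) = -18
since m = R²·212 − (-18)²:  R² = (324 + 1584) / 212 = 9
R = √9 = 3  ⇒  r_B = 3 − 1 = 2

rB=2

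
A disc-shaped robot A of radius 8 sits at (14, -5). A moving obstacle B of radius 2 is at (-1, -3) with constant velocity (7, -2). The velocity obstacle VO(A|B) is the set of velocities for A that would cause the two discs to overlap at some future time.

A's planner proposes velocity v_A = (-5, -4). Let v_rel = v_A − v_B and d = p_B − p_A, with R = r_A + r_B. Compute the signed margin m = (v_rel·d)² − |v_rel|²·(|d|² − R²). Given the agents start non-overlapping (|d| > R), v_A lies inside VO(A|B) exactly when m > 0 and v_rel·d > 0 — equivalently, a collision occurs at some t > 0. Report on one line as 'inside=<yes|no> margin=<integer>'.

d = (-15, 2),  |d|² = 229;  R = 8+2 = 10,  c = 229−10² = 129
v_rel = (-12, -2),  |v_rel|² = 148;  v_rel·d = (-12)·(-15) + (-2)·(2) = 176
148·t² − 352·t + 129 = 0  ⇒  m = 176² − 148·129 = 11884
m = 11884 > 0,  v_rel·d = 176 > 0  ⇒  inside

inside=yes margin=11884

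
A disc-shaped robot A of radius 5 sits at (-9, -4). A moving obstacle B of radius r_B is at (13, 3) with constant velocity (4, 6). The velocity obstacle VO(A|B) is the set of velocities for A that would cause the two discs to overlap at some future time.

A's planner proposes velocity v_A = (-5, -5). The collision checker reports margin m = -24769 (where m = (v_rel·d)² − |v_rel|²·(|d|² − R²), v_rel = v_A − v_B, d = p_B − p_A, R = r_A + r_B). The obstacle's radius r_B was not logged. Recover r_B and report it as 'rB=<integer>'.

m = -24769
d = (22, 7);  v_rel = (-9, -11),  |v_rel|² = 202
v_rel×d = (-9)·(7) − (-11)·(22) = 179
since m = R²·202 − 179²:  R² = (32041 + -24769) / 202 = 36
R = √36 = 6  ⇒  r_B = 6 − 5 = 1

rB=1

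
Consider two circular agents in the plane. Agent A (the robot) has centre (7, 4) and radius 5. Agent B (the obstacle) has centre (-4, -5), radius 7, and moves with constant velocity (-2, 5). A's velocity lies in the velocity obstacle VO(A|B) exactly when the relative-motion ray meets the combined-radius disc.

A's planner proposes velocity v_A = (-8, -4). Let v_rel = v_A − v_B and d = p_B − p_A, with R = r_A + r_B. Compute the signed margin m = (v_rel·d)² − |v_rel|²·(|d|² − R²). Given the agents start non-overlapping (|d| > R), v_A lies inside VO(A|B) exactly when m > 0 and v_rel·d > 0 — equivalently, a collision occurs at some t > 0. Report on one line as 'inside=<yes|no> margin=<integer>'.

d = (-11, -9),  |d|² = 202;  R = 5+7 = 12,  c = 202−12² = 58
v_rel = (-6, -9),  |v_rel|² = 117;  v_rel·d = (-6)·(-11) + (-9)·(-9) = 147
117·t² − 294·t + 58 = 0  ⇒  m = 147² − 117·58 = 14823
m = 14823 > 0,  v_rel·d = 147 > 0  ⇒  inside

inside=yes margin=14823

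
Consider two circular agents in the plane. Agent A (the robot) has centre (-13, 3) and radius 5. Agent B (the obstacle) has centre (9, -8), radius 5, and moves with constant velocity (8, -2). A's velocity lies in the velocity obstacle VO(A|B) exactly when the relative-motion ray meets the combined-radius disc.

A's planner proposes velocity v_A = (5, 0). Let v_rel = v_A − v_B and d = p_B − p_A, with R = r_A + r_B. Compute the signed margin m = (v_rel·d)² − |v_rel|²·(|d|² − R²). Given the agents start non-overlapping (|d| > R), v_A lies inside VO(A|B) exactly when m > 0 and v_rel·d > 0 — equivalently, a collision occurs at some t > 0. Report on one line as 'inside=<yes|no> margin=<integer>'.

d = (22, -11),  |d|² = 605;  R = 5+5 = 10,  c = 605−10² = 505
v_rel = (-3, 2),  |v_rel|² = 13;  v_rel·d = (-3)·(22) + (2)·(-11) = -88
13·t² + 176·t + 505 = 0  ⇒  m = (-88)² − 13·505 = 1179
m = 1179 > 0,  v_rel·d = -88 < 0  ⇒  outside

inside=no margin=1179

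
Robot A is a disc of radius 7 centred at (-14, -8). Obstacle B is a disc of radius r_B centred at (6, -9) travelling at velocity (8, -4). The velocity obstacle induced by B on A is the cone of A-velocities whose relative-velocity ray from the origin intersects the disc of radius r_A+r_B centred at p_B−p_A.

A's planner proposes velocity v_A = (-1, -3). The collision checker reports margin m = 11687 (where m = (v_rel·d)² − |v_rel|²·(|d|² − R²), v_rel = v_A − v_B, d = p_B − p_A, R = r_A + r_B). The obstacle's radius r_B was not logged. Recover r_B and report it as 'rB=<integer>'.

m = 11687
d = (20, -1);  v_rel = (-9, 1),  |v_rel|² = 82
v_rel×d = (-9)·(-1) − (1)·(20) = -11
since m = R²·82 − (-11)²:  R² = (121 + 11687) / 82 = 144
R = √144 = 12  ⇒  r_B = 12 − 7 = 5

rB=5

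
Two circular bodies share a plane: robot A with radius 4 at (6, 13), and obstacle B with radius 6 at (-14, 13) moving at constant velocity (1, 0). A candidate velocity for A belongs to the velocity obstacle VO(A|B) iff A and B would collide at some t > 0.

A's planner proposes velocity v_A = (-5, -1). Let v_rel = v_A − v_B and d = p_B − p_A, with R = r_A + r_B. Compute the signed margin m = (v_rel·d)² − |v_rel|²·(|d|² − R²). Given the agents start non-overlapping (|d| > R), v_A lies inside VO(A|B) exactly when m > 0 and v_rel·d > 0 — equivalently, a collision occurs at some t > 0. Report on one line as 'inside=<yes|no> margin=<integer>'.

d = (-20, 0),  |d|² = 400;  R = 4+6 = 10,  c = 400−10² = 300
v_rel = (-6, -1),  |v_rel|² = 37;  v_rel·d = (-6)·(-20) + (-1)·(0) = 120
37·t² − 240·t + 300 = 0  ⇒  m = 120² − 37·300 = 3300
m = 3300 > 0,  v_rel·d = 120 > 0  ⇒  inside

inside=yes margin=3300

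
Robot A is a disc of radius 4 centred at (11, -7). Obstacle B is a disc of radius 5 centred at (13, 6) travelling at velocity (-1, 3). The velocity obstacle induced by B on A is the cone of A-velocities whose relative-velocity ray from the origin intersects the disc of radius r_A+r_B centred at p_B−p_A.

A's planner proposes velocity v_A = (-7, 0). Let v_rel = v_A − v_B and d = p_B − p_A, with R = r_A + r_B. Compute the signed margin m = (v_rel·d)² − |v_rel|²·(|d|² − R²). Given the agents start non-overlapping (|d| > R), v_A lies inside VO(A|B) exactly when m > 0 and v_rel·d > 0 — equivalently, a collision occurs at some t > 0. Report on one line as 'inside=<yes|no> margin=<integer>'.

d = (2, 13),  |d|² = 173;  R = 4+5 = 9,  c = 173−9² = 92
v_rel = (-6, -3),  |v_rel|² = 45;  v_rel·d = (-6)·(2) + (-3)·(13) = -51
45·t² + 102·t + 92 = 0  ⇒  m = (-51)² − 45·92 = -1539
m = -1539 < 0,  v_rel·d = -51 < 0  ⇒  outside

inside=no margin=-1539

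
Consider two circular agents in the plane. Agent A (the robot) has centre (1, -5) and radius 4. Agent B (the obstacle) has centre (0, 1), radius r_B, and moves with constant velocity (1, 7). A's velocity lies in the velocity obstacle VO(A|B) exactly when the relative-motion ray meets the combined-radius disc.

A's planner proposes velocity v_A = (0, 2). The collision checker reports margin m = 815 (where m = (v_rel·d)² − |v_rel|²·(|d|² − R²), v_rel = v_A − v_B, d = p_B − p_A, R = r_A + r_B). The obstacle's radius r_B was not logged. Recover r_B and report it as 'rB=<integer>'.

m = 815
d = (-1, 6);  v_rel = (-1, -5),  |v_rel|² = 26
v_rel×d = (-1)·(6) − (-5)·(-1) = -11
since m = R²·26 − (-11)²:  R² = (121 + 815) / 26 = 36
R = √36 = 6  ⇒  r_B = 6 − 4 = 2

rB=2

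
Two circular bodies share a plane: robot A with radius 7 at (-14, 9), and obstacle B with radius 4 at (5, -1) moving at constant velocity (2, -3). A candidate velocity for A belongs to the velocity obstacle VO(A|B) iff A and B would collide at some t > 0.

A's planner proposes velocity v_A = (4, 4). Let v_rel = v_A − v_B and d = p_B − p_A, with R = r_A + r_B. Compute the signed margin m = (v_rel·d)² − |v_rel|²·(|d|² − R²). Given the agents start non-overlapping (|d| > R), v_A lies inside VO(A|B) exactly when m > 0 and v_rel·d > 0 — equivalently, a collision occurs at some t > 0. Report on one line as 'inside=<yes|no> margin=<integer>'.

d = (19, -10),  |d|² = 461;  R = 7+4 = 11,  c = 461−11² = 340
v_rel = (2, 7),  |v_rel|² = 53;  v_rel·d = (2)·(19) + (7)·(-10) = -32
53·t² + 64·t + 340 = 0  ⇒  m = (-32)² − 53·340 = -16996
m = -16996 < 0,  v_rel·d = -32 < 0  ⇒  outside

inside=no margin=-16996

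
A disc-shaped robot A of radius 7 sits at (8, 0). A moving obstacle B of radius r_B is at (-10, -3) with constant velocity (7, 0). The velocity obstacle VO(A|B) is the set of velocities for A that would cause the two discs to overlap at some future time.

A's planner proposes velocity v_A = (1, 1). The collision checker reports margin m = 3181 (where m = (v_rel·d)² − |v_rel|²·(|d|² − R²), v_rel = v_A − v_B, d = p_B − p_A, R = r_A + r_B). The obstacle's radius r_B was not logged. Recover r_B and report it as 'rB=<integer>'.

m = 3181
d = (-18, -3);  v_rel = (-6, 1),  |v_rel|² = 37
v_rel×d = (-6)·(-3) − (1)·(-18) = 36
since m = R²·37 − 36²:  R² = (1296 + 3181) / 37 = 121
R = √121 = 11  ⇒  r_B = 11 − 7 = 4

rB=4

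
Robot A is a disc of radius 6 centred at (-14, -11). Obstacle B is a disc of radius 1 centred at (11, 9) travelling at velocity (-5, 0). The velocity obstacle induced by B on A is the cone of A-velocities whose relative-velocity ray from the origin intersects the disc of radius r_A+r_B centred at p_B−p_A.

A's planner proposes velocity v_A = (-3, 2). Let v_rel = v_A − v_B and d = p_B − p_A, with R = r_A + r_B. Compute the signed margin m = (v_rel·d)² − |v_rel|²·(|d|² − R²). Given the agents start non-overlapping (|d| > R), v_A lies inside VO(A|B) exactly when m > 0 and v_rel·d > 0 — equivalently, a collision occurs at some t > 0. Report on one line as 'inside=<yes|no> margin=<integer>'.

d = (25, 20),  |d|² = 1025;  R = 6+1 = 7,  c = 1025−7² = 976
v_rel = (2, 2),  |v_rel|² = 8;  v_rel·d = (2)·(25) + (2)·(20) = 90
8·t² − 180·t + 976 = 0  ⇒  m = 90² − 8·976 = 292
m = 292 > 0,  v_rel·d = 90 > 0  ⇒  inside

inside=yes margin=292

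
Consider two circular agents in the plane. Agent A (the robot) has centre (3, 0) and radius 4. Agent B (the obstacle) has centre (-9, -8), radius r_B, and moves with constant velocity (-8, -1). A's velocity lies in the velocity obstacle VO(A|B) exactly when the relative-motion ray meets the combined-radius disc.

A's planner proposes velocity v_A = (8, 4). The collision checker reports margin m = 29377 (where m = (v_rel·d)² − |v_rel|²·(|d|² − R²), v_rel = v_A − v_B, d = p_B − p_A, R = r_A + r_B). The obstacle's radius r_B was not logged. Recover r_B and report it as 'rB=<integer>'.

m = 29377
d = (-12, -8);  v_rel = (16, 5),  |v_rel|² = 281
v_rel×d = (16)·(-8) − (5)·(-12) = -68
since m = R²·281 − (-68)²:  R² = (4624 + 29377) / 281 = 121
R = √121 = 11  ⇒  r_B = 11 − 4 = 7

rB=7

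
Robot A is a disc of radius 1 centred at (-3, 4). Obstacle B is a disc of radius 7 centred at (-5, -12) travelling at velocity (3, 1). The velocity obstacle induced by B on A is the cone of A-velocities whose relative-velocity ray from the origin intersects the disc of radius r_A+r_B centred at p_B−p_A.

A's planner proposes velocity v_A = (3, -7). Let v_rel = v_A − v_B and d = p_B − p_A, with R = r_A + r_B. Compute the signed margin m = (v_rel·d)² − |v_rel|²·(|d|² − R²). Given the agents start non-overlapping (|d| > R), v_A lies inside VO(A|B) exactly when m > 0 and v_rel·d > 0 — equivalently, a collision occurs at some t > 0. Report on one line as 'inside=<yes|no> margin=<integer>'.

d = (-2, -16),  |d|² = 260;  R = 1+7 = 8,  c = 260−8² = 196
v_rel = (0, -8),  |v_rel|² = 64;  v_rel·d = (0)·(-2) + (-8)·(-16) = 128
64·t² − 256·t + 196 = 0  ⇒  m = 128² − 64·196 = 3840
m = 3840 > 0,  v_rel·d = 128 > 0  ⇒  inside

inside=yes margin=3840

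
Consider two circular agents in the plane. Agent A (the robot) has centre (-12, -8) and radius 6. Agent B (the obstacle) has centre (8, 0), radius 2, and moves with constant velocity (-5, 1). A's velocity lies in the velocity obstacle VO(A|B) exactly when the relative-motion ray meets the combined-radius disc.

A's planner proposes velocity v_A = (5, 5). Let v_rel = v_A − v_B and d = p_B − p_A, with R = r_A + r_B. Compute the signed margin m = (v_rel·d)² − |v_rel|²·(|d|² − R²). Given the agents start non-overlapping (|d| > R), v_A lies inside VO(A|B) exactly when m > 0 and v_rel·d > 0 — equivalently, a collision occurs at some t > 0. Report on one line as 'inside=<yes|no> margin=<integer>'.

d = (20, 8),  |d|² = 464;  R = 6+2 = 8,  c = 464−8² = 400
v_rel = (10, 4),  |v_rel|² = 116;  v_rel·d = (10)·(20) + (4)·(8) = 232
116·t² − 464·t + 400 = 0  ⇒  m = 232² − 116·400 = 7424
m = 7424 > 0,  v_rel·d = 232 > 0  ⇒  inside

inside=yes margin=7424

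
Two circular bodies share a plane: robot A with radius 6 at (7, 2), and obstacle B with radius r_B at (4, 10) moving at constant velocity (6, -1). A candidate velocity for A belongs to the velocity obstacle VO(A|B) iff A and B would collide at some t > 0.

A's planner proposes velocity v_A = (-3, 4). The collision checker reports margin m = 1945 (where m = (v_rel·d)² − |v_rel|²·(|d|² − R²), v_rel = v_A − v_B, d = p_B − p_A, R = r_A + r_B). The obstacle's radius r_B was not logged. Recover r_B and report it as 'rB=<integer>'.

m = 1945
d = (-3, 8);  v_rel = (-9, 5),  |v_rel|² = 106
v_rel×d = (-9)·(8) − (5)·(-3) = -57
since m = R²·106 − (-57)²:  R² = (3249 + 1945) / 106 = 49
R = √49 = 7  ⇒  r_B = 7 − 6 = 1

rB=1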